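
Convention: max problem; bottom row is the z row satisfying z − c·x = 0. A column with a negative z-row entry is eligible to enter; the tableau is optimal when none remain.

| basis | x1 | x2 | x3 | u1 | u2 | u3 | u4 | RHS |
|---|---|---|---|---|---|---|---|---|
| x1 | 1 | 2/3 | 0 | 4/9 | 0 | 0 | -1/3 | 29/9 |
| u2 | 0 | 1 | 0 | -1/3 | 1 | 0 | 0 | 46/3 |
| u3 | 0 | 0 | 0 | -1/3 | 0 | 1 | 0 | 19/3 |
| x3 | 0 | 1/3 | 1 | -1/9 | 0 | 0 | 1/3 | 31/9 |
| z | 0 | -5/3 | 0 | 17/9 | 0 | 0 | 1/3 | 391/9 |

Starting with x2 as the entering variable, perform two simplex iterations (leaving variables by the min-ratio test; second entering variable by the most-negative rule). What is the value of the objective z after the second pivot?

Ratio test on column x2 — row 1: (29/9)/(2/3) = 29/6; row 2: (46/3)/1 = 46/3; row 3: entry 0 ≤ 0; row 4: (31/9)/(1/3) = 31/3. Minimum is 29/6 at row 1 (x1 leaves); pivot element 2/3.
Pivot on row 1; the z-row RHS becomes 391/9 − (-5/3)·(29/6) = 103/2.
Next entering variable (most negative z-row entry -1/2): u4.
Ratio test on column u4 — row 1: entry -1/2 ≤ 0; row 2: (21/2)/(1/2) = 21; row 3: entry 0 ≤ 0; row 4: (11/6)/(1/2) = 11/3. Minimum is 11/3 at row 4 (x3 leaves); pivot element 1/2.
After the second pivot the z-row RHS is 103/2 − (-1/2)·(11/3) = 160/3.

160/3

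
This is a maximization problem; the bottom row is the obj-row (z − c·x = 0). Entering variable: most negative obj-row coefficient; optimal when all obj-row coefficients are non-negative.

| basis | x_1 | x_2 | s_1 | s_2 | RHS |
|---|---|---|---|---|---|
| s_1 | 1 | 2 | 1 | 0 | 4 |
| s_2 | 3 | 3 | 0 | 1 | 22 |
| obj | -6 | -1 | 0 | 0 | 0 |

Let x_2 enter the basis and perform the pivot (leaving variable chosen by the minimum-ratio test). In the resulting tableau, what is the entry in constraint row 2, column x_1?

Ratio test on column x_2 — row 1: 4/2 = 2; row 2: 22/3 = 22/3. Minimum is 2 at row 1 (s_1 leaves); pivot element 2.
Divide row 1 by 2; eliminate column x_2 from the other rows.
Row 2 update in column x_1: 3 − 3·(1/2) = 3/2.

3/2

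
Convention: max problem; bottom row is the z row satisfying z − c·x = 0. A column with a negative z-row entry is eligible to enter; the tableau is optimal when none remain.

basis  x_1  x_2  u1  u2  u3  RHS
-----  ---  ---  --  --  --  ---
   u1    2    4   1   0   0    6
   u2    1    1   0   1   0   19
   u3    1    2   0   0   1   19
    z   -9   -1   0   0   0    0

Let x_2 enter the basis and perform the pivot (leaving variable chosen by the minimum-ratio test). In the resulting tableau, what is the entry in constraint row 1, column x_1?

Ratio test on column x_2 — row 1: 6/4 = 3/2; row 2: 19/1 = 19; row 3: 19/2 = 19/2. Minimum is 3/2 at row 1 (u1 leaves); pivot element 4.
Divide row 1 by 4; eliminate column x_2 from the other rows.
In the new row 1, the x_1 entry is the old entry divided by the pivot: 2/4 = 1/2.

1/2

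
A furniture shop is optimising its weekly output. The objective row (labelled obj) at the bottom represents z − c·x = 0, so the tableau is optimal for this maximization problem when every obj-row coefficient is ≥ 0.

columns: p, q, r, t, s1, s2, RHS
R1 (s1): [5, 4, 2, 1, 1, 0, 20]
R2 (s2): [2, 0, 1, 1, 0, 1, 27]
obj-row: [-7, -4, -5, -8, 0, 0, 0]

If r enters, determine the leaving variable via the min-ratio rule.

Column r entries and ratios — s1: 20/2 = 10; s2: 27/1 = 27.
Smallest ratio is 10 in the row of s1, so s1 leaves.

s1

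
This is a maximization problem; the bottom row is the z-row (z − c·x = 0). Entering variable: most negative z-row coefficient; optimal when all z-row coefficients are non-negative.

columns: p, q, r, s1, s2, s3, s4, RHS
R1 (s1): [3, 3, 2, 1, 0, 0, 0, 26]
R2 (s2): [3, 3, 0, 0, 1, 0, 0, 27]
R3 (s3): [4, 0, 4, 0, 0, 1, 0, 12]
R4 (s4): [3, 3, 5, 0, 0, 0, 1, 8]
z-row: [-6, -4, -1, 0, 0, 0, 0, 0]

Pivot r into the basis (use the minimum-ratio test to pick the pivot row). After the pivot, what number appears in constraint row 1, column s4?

-2/5

Ratio test on column r — row 1: 26/2 = 13; row 2: entry 0 ≤ 0; row 3: 12/4 = 3; row 4: 8/5 = 8/5. Minimum is 8/5 at row 4 (s4 leaves); pivot element 5.
Divide row 4 by 5; eliminate column r from the other rows.
Row 1 update in column s4: 0 − 2·(1/5) = -2/5.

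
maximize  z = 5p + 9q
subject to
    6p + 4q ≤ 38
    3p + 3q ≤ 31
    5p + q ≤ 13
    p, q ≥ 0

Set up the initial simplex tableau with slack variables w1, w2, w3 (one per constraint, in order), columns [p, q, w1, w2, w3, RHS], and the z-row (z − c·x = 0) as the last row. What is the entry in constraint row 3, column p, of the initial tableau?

5

Constraint 3 has coefficient 5 on p.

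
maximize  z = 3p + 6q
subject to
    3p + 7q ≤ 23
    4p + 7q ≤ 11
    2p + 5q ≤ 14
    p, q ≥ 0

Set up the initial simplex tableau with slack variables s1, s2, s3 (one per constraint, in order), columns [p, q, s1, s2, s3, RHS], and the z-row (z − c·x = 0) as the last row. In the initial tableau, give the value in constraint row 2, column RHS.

The RHS of constraint 2 is b_2 = 11.

11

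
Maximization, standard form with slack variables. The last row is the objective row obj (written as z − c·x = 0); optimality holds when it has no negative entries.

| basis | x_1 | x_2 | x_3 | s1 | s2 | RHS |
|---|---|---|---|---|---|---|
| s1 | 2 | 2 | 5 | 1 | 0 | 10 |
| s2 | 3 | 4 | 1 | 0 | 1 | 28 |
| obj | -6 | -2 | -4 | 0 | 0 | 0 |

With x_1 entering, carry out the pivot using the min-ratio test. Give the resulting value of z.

Ratio test on column x_1 — row 1: 10/2 = 5; row 2: 28/3 = 28/3. Minimum is 5 at row 1 (s1 leaves); pivot element 2.
Pivot on row 1; the obj-row RHS becomes 0 − (-6)·5 = 30.

30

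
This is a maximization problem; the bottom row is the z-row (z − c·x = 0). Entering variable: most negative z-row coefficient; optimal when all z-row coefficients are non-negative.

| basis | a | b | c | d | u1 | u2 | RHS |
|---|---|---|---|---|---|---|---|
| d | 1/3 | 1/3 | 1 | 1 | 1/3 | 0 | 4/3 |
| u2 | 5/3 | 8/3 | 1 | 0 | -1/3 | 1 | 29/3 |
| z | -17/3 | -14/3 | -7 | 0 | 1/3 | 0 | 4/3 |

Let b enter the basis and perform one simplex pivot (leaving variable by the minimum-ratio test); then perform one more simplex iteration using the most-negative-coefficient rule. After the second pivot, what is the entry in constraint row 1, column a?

1/7

Ratio test on column b — row 1: (4/3)/(1/3) = 4; row 2: (29/3)/(8/3) = 29/8. Minimum is 29/8 at row 2 (u2 leaves); pivot element 8/3.
Divide row 2 by 8/3; eliminate column b from the other rows.
Second iteration: most negative z-row entry is -21/4 in column c, so c enters.
Ratio test on column c — row 1: (1/8)/(7/8) = 1/7; row 2: (29/8)/(3/8) = 29/3. Minimum is 1/7 at row 1 (d leaves); pivot element 7/8.
Divide row 1 by 7/8; eliminate column c from the other rows.
After both pivots, the entry at constraint row 1, column a is 1/7.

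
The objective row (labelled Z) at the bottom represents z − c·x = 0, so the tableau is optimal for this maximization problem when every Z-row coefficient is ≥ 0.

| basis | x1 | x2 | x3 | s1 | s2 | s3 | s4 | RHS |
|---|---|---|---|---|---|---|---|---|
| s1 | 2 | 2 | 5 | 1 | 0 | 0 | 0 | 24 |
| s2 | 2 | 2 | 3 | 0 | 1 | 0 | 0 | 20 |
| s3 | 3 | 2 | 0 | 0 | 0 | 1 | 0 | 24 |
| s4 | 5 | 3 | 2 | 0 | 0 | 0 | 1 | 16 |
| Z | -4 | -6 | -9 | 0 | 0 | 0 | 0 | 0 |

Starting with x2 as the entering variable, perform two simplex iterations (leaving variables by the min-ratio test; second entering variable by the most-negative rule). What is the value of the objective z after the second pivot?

552/11

Ratio test on column x2 — row 1: 24/2 = 12; row 2: 20/2 = 10; row 3: 24/2 = 12; row 4: 16/3 = 16/3. Minimum is 16/3 at row 4 (s4 leaves); pivot element 3.
Pivot on row 4; the Z-row RHS becomes 0 − (-6)·(16/3) = 32.
Next entering variable (most negative Z-row entry -5): x3.
Ratio test on column x3 — row 1: (40/3)/(11/3) = 40/11; row 2: (28/3)/(5/3) = 28/5; row 3: entry -4/3 ≤ 0; row 4: (16/3)/(2/3) = 8. Minimum is 40/11 at row 1 (s1 leaves); pivot element 11/3.
After the second pivot the Z-row RHS is 32 − (-5)·(40/11) = 552/11.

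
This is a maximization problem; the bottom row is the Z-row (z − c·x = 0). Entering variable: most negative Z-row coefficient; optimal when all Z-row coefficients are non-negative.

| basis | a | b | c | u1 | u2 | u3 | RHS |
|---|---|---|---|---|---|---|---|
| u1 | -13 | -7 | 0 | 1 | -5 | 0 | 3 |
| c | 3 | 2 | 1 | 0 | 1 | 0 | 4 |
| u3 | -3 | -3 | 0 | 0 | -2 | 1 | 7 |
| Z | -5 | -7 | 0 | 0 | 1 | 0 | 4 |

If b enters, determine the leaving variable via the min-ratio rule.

c

Column b entries and ratios — u1: -7 ≤ 0, skip; c: 4/2 = 2; u3: -3 ≤ 0, skip.
Smallest ratio is 2 in the row of c, so c leaves.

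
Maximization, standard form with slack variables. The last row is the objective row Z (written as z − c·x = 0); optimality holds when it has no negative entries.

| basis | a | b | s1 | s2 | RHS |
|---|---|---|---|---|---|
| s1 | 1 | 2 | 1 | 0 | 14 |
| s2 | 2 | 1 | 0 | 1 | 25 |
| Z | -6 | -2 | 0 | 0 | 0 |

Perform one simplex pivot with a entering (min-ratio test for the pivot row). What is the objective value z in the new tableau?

75

Ratio test on column a — row 1: 14/1 = 14; row 2: 25/2 = 25/2. Minimum is 25/2 at row 2 (s2 leaves); pivot element 2.
Pivot on row 2; the Z-row RHS becomes 0 − (-6)·(25/2) = 75.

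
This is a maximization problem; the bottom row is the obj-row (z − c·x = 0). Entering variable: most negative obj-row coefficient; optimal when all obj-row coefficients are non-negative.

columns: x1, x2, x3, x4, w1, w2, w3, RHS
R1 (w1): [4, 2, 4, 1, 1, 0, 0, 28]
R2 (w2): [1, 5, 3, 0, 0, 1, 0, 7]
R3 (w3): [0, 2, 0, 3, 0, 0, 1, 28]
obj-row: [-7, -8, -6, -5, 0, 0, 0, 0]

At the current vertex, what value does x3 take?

x3 is not in the basis, so in the current basic feasible solution x3 = 0.

0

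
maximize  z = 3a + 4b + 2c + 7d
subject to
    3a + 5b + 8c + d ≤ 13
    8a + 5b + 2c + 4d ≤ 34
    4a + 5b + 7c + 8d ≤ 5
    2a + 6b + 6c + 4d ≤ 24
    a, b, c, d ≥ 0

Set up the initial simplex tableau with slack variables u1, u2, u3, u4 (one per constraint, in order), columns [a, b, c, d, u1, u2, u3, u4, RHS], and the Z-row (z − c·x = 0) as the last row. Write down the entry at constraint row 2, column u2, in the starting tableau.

1

Slack u2 belongs to constraint 2; its column is the unit vector e_2, so the entry in row 2 is 1.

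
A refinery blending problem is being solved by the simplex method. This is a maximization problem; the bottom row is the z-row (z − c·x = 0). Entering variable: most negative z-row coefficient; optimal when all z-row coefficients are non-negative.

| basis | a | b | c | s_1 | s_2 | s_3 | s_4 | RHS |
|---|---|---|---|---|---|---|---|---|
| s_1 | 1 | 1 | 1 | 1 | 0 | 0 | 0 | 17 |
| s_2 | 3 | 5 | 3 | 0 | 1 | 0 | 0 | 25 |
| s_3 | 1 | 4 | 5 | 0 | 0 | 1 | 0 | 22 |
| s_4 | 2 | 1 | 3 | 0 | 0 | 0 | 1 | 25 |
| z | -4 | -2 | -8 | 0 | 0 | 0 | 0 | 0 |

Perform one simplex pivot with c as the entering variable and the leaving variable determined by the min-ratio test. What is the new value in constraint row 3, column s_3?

1/5

Ratio test on column c — row 1: 17/1 = 17; row 2: 25/3 = 25/3; row 3: 22/5 = 22/5; row 4: 25/3 = 25/3. Minimum is 22/5 at row 3 (s_3 leaves); pivot element 5.
Divide row 3 by 5; eliminate column c from the other rows.
In the new row 3, the s_3 entry is the old entry divided by the pivot: 1/5 = 1/5.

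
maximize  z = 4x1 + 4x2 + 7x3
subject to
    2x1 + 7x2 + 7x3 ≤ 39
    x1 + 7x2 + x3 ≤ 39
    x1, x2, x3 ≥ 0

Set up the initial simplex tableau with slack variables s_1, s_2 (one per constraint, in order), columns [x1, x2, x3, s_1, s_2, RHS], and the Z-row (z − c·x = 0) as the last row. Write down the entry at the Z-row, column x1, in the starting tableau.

-4

The Z-row carries the negated objective coefficients: the x1 entry is -4.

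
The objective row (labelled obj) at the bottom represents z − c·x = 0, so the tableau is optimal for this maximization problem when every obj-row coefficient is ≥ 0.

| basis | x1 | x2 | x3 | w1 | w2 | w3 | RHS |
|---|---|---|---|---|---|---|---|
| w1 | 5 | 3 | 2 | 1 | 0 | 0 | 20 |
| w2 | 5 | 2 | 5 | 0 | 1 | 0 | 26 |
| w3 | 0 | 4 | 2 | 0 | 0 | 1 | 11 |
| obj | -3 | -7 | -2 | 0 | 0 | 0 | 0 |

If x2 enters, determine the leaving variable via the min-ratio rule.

Column x2 entries and ratios — w1: 20/3 = 20/3; w2: 26/2 = 13; w3: 11/4 = 11/4.
Smallest ratio is 11/4 in the row of w3, so w3 leaves.

w3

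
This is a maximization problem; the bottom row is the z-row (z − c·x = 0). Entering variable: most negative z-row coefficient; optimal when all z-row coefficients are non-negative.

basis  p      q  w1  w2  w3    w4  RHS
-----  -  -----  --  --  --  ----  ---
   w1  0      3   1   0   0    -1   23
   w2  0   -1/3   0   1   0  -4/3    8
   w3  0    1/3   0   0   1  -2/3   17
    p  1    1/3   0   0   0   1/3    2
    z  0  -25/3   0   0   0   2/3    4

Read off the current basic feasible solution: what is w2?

8

w2 is basic (row 2); its value is the RHS of that row, 8.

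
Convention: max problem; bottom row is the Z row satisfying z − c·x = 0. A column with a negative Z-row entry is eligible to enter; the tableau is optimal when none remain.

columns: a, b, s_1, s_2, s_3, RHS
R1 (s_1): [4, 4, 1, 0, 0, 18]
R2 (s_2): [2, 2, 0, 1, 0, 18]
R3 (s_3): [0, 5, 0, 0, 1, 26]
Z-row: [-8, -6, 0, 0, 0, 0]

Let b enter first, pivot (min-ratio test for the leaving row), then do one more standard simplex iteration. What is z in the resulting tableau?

36

Ratio test on column b — row 1: 18/4 = 9/2; row 2: 18/2 = 9; row 3: 26/5 = 26/5. Minimum is 9/2 at row 1 (s_1 leaves); pivot element 4.
Pivot on row 1; the Z-row RHS becomes 0 − (-6)·(9/2) = 27.
Next entering variable (most negative Z-row entry -2): a.
Ratio test on column a — row 1: (9/2)/1 = 9/2; row 2: entry 0 ≤ 0; row 3: entry -5 ≤ 0. Minimum is 9/2 at row 1 (b leaves); pivot element 1.
After the second pivot the Z-row RHS is 27 − (-2)·(9/2) = 36.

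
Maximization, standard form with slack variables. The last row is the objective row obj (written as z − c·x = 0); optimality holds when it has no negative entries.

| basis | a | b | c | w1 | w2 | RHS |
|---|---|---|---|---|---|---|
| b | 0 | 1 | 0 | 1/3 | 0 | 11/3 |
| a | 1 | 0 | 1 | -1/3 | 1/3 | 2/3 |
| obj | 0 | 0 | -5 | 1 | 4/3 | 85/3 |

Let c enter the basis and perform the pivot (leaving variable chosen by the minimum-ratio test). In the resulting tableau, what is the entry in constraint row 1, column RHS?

Ratio test on column c — row 1: entry 0 ≤ 0; row 2: (2/3)/1 = 2/3. Minimum is 2/3 at row 2 (a leaves); pivot element 1.
Divide row 2 by 1; eliminate column c from the other rows.
Row 1 update in column RHS: 11/3 − 0·(2/3) = 11/3.

11/3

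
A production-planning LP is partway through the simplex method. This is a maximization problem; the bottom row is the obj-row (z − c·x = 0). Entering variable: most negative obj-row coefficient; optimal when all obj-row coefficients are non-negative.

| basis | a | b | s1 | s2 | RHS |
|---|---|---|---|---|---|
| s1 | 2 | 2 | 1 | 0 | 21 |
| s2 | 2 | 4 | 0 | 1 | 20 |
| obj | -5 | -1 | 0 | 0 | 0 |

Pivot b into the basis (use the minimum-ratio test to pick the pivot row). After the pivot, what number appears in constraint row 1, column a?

1

Ratio test on column b — row 1: 21/2 = 21/2; row 2: 20/4 = 5. Minimum is 5 at row 2 (s2 leaves); pivot element 4.
Divide row 2 by 4; eliminate column b from the other rows.
Row 1 update in column a: 2 − 2·(1/2) = 1.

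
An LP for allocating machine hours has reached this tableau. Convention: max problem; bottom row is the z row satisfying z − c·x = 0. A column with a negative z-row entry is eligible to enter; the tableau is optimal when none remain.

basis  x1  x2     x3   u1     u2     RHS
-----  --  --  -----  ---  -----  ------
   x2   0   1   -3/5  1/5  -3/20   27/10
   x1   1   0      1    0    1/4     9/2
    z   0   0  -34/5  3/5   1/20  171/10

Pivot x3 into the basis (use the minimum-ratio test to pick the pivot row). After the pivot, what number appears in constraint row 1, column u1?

Ratio test on column x3 — row 1: entry -3/5 ≤ 0; row 2: (9/2)/1 = 9/2. Minimum is 9/2 at row 2 (x1 leaves); pivot element 1.
Divide row 2 by 1; eliminate column x3 from the other rows.
Row 1 update in column u1: 1/5 − (-3/5)·0 = 1/5.

1/5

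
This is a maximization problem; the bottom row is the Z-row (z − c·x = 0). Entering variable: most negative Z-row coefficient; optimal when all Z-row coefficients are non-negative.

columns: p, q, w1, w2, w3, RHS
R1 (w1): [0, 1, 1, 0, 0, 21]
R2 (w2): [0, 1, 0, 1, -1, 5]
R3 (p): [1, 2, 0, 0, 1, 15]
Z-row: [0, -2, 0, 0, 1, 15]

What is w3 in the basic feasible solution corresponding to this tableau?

0

w3 is not in the basis, so in the current basic feasible solution w3 = 0.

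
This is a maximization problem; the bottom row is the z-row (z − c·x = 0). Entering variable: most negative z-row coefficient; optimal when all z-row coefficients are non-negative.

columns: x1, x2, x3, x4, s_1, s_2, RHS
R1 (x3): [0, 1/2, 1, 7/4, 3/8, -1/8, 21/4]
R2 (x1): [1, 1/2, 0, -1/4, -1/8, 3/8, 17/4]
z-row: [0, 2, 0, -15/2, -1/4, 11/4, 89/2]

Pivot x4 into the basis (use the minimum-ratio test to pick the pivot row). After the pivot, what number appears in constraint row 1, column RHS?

3

Ratio test on column x4 — row 1: (21/4)/(7/4) = 3; row 2: entry -1/4 ≤ 0. Minimum is 3 at row 1 (x3 leaves); pivot element 7/4.
Divide row 1 by 7/4; eliminate column x4 from the other rows.
In the new row 1, the RHS entry is the old entry divided by the pivot: (21/4)/(7/4) = 3.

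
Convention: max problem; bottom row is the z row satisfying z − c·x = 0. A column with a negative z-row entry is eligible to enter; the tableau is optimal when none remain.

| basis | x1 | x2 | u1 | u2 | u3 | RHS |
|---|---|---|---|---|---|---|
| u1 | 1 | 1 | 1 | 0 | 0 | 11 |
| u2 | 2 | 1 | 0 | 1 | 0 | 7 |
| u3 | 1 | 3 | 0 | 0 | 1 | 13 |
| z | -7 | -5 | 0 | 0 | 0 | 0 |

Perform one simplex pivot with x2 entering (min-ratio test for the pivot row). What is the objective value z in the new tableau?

Ratio test on column x2 — row 1: 11/1 = 11; row 2: 7/1 = 7; row 3: 13/3 = 13/3. Minimum is 13/3 at row 3 (u3 leaves); pivot element 3.
Pivot on row 3; the z-row RHS becomes 0 − (-5)·(13/3) = 65/3.

65/3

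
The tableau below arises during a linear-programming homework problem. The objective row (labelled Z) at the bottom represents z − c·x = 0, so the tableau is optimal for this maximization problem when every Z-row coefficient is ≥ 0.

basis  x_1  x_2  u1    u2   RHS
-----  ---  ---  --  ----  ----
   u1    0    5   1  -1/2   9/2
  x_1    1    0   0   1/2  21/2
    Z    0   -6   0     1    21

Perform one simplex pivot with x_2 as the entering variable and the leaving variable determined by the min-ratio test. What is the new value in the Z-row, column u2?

Ratio test on column x_2 — row 1: (9/2)/5 = 9/10; row 2: entry 0 ≤ 0. Minimum is 9/10 at row 1 (u1 leaves); pivot element 5.
Divide row 1 by 5; eliminate column x_2 from the other rows.
Z-row update in column u2: 1 − (-6)·(-1/10) = 2/5.

2/5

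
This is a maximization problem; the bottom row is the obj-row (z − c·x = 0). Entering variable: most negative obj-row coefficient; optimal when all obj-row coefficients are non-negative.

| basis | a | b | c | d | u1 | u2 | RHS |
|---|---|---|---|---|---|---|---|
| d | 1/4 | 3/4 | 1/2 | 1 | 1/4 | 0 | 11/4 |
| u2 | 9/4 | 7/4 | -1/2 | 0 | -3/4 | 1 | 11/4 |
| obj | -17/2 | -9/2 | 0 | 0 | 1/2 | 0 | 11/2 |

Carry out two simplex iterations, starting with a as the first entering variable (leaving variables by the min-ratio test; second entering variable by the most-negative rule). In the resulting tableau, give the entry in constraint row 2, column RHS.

11/3

Ratio test on column a — row 1: (11/4)/(1/4) = 11; row 2: (11/4)/(9/4) = 11/9. Minimum is 11/9 at row 2 (u2 leaves); pivot element 9/4.
Divide row 2 by 9/4; eliminate column a from the other rows.
Second iteration: most negative obj-row entry is -7/3 in column u1, so u1 enters.
Ratio test on column u1 — row 1: (22/9)/(1/3) = 22/3; row 2: entry -1/3 ≤ 0. Minimum is 22/3 at row 1 (d leaves); pivot element 1/3.
Divide row 1 by 1/3; eliminate column u1 from the other rows.
After both pivots, the entry at constraint row 2, column RHS is 11/3.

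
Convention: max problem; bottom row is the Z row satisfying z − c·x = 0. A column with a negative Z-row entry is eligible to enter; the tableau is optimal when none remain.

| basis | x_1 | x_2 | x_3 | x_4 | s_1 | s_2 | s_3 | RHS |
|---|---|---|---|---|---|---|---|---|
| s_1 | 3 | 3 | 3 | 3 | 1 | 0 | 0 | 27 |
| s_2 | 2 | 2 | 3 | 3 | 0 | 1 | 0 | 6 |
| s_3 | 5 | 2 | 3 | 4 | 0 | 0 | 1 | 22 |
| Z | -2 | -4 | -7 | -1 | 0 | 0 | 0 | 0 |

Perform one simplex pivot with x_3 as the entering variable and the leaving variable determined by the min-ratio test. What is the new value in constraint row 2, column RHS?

2

Ratio test on column x_3 — row 1: 27/3 = 9; row 2: 6/3 = 2; row 3: 22/3 = 22/3. Minimum is 2 at row 2 (s_2 leaves); pivot element 3.
Divide row 2 by 3; eliminate column x_3 from the other rows.
In the new row 2, the RHS entry is the old entry divided by the pivot: 6/3 = 2.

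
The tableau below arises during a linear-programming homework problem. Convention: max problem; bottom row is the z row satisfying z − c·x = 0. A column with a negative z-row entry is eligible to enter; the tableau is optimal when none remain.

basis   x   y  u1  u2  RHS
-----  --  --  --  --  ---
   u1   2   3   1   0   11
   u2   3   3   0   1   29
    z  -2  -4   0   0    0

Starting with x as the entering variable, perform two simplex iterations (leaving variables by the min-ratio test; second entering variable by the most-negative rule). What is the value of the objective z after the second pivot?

44/3

Ratio test on column x — row 1: 11/2 = 11/2; row 2: 29/3 = 29/3. Minimum is 11/2 at row 1 (u1 leaves); pivot element 2.
Pivot on row 1; the z-row RHS becomes 0 − (-2)·(11/2) = 11.
Next entering variable (most negative z-row entry -1): y.
Ratio test on column y — row 1: (11/2)/(3/2) = 11/3; row 2: entry -3/2 ≤ 0. Minimum is 11/3 at row 1 (x leaves); pivot element 3/2.
After the second pivot the z-row RHS is 11 − (-1)·(11/3) = 44/3.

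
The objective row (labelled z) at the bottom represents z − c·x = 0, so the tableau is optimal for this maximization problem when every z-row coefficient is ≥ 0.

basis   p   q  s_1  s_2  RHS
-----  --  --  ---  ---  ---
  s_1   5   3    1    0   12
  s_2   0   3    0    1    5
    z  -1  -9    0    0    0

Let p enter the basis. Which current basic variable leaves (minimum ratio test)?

s_1

Column p entries and ratios — s_1: 12/5 = 12/5; s_2: 0 ≤ 0, skip.
Smallest ratio is 12/5 in the row of s_1, so s_1 leaves.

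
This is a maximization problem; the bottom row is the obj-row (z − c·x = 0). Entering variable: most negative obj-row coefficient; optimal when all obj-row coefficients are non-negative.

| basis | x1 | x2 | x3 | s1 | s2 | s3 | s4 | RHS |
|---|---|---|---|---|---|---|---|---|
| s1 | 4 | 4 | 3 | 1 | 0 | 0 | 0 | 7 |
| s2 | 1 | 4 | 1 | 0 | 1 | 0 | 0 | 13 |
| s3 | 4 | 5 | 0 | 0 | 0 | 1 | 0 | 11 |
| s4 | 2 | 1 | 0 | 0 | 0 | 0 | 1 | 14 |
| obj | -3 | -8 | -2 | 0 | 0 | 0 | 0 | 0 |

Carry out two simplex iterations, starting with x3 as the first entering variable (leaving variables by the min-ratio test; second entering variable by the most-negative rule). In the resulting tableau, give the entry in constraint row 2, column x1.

-3

Ratio test on column x3 — row 1: 7/3 = 7/3; row 2: 13/1 = 13; row 3: entry 0 ≤ 0; row 4: entry 0 ≤ 0. Minimum is 7/3 at row 1 (s1 leaves); pivot element 3.
Divide row 1 by 3; eliminate column x3 from the other rows.
Second iteration: most negative obj-row entry is -16/3 in column x2, so x2 enters.
Ratio test on column x2 — row 1: (7/3)/(4/3) = 7/4; row 2: (32/3)/(8/3) = 4; row 3: 11/5 = 11/5; row 4: 14/1 = 14. Minimum is 7/4 at row 1 (x3 leaves); pivot element 4/3.
Divide row 1 by 4/3; eliminate column x2 from the other rows.
After both pivots, the entry at constraint row 2, column x1 is -3.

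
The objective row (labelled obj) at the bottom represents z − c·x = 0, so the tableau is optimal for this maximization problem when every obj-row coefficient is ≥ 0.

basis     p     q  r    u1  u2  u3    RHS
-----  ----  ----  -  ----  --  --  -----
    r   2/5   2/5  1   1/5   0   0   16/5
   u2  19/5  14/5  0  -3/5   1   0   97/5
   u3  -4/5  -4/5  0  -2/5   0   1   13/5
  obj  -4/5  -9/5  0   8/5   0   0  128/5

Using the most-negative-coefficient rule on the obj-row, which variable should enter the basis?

Negative obj-row entries: p: -4/5, q: -9/5.
The most negative is -9/5 in column q, so q enters.

q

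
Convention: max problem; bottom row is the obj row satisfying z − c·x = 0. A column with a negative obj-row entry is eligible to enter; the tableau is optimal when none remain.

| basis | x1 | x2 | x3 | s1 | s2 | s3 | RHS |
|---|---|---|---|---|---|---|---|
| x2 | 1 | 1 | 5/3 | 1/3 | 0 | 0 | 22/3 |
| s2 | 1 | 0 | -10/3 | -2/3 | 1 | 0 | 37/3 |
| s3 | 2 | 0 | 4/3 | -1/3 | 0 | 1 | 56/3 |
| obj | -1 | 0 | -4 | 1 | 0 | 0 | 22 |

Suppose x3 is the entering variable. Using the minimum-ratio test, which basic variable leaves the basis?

Column x3 entries and ratios — x2: (22/3)/(5/3) = 22/5; s2: -10/3 ≤ 0, skip; s3: (56/3)/(4/3) = 14.
Smallest ratio is 22/5 in the row of x2, so x2 leaves.

x2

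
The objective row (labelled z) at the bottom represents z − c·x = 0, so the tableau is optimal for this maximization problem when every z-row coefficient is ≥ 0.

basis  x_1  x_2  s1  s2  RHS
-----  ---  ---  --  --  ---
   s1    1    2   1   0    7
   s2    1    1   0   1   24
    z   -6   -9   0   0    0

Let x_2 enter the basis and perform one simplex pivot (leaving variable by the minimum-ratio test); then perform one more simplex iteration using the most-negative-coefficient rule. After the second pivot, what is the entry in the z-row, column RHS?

Ratio test on column x_2 — row 1: 7/2 = 7/2; row 2: 24/1 = 24. Minimum is 7/2 at row 1 (s1 leaves); pivot element 2.
Divide row 1 by 2; eliminate column x_2 from the other rows.
Second iteration: most negative z-row entry is -3/2 in column x_1, so x_1 enters.
Ratio test on column x_1 — row 1: (7/2)/(1/2) = 7; row 2: (41/2)/(1/2) = 41. Minimum is 7 at row 1 (x_2 leaves); pivot element 1/2.
Divide row 1 by 1/2; eliminate column x_1 from the other rows.
After both pivots, the entry at the z-row, column RHS is 42.

42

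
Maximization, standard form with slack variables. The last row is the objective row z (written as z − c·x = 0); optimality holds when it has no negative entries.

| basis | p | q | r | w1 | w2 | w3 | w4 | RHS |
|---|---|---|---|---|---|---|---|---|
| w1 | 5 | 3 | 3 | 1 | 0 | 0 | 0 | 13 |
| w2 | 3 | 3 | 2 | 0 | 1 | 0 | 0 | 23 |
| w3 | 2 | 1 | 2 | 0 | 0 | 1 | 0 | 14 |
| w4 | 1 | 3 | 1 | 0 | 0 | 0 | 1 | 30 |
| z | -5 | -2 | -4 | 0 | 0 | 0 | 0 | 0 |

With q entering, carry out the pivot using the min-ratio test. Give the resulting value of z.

Ratio test on column q — row 1: 13/3 = 13/3; row 2: 23/3 = 23/3; row 3: 14/1 = 14; row 4: 30/3 = 10. Minimum is 13/3 at row 1 (w1 leaves); pivot element 3.
Pivot on row 1; the z-row RHS becomes 0 − (-2)·(13/3) = 26/3.

26/3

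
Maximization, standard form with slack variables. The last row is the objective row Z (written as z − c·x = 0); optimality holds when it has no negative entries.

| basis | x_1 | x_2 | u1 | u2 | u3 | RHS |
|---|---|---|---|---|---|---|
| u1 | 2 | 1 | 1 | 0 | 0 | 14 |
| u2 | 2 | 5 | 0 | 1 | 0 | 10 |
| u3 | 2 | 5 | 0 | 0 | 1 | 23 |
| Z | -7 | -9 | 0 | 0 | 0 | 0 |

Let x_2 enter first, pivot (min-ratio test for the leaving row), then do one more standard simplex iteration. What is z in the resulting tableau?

35

Ratio test on column x_2 — row 1: 14/1 = 14; row 2: 10/5 = 2; row 3: 23/5 = 23/5. Minimum is 2 at row 2 (u2 leaves); pivot element 5.
Pivot on row 2; the Z-row RHS becomes 0 − (-9)·2 = 18.
Next entering variable (most negative Z-row entry -17/5): x_1.
Ratio test on column x_1 — row 1: 12/(8/5) = 15/2; row 2: 2/(2/5) = 5; row 3: entry 0 ≤ 0. Minimum is 5 at row 2 (x_2 leaves); pivot element 2/5.
After the second pivot the Z-row RHS is 18 − (-17/5)·5 = 35.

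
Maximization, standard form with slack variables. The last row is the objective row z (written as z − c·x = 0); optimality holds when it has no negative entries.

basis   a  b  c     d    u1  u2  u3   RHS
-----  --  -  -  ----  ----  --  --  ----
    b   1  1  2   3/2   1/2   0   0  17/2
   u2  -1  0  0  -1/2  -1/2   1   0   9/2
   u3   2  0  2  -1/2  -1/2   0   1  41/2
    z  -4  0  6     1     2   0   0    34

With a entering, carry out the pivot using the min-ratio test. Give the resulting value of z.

68

Ratio test on column a — row 1: (17/2)/1 = 17/2; row 2: entry -1 ≤ 0; row 3: (41/2)/2 = 41/4. Minimum is 17/2 at row 1 (b leaves); pivot element 1.
Pivot on row 1; the z-row RHS becomes 34 − (-4)·(17/2) = 68.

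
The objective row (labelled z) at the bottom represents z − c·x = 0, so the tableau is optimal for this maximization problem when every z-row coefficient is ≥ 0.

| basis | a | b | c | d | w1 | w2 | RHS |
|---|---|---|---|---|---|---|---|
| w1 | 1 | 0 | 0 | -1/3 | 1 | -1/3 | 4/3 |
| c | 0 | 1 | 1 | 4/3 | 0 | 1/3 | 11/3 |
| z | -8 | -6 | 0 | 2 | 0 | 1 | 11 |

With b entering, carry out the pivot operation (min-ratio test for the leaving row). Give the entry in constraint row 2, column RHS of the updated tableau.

11/3

Ratio test on column b — row 1: entry 0 ≤ 0; row 2: (11/3)/1 = 11/3. Minimum is 11/3 at row 2 (c leaves); pivot element 1.
Divide row 2 by 1; eliminate column b from the other rows.
In the new row 2, the RHS entry is the old entry divided by the pivot: (11/3)/1 = 11/3.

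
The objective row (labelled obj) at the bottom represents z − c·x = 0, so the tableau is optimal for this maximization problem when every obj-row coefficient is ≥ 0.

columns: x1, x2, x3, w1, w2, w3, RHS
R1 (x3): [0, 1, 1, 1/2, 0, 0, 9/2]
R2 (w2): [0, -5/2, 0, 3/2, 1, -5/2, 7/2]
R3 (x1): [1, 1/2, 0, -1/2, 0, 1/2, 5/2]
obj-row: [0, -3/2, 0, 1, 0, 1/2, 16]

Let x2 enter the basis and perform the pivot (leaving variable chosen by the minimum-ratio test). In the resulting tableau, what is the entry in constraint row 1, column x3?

Ratio test on column x2 — row 1: (9/2)/1 = 9/2; row 2: entry -5/2 ≤ 0; row 3: (5/2)/(1/2) = 5. Minimum is 9/2 at row 1 (x3 leaves); pivot element 1.
Divide row 1 by 1; eliminate column x2 from the other rows.
In the new row 1, the x3 entry is the old entry divided by the pivot: 1/1 = 1.

1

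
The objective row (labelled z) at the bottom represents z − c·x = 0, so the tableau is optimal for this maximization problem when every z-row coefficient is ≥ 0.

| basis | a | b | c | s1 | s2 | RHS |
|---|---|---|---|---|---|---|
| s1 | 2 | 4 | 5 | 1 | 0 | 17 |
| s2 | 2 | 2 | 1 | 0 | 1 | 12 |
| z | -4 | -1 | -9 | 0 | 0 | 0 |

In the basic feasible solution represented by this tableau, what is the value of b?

b is not in the basis, so in the current basic feasible solution b = 0.

0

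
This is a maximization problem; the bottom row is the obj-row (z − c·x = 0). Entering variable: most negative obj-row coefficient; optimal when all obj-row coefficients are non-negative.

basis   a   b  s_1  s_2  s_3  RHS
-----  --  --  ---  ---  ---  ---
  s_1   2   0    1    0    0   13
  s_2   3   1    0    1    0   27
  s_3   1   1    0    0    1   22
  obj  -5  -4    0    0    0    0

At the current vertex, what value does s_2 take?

27

s_2 is basic (row 2); its value is the RHS of that row, 27.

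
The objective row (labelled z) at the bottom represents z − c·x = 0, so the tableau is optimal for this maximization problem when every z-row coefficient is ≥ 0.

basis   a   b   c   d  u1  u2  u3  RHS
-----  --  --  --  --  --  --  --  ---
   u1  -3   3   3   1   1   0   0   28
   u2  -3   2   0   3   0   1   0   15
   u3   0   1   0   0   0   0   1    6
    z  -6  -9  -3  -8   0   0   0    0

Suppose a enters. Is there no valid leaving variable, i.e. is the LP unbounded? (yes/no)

yes

Every constraint-row entry in column a is ≤ 0, so increasing a is unbounded.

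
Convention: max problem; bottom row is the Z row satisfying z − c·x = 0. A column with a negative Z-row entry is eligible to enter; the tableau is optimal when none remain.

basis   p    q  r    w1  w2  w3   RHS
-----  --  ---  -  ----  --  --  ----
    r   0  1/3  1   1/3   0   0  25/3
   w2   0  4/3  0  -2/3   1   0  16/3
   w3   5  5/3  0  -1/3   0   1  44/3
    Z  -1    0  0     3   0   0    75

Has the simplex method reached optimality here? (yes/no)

The Z-row has a negative entry -1 in column p, so it is not optimal.

no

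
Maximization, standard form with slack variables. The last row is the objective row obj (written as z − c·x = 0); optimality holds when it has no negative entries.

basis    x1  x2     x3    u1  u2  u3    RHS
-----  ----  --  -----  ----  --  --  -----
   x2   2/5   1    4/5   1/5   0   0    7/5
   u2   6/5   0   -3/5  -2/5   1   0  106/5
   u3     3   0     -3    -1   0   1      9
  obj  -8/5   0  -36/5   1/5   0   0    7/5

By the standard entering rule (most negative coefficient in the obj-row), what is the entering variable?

x3

Negative obj-row entries: x1: -8/5, x3: -36/5.
The most negative is -36/5 in column x3, so x3 enters.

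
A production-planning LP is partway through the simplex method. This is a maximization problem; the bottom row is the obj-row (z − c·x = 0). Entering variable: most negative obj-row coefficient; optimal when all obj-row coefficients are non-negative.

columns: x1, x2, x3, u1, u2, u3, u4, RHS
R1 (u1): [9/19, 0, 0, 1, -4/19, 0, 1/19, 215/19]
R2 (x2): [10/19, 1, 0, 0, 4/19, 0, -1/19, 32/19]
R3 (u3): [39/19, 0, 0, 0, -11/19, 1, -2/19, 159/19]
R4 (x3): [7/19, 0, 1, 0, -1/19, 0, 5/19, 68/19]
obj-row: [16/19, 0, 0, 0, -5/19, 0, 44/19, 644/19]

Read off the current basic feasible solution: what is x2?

x2 is basic (row 2); its value is the RHS of that row, 32/19.

32/19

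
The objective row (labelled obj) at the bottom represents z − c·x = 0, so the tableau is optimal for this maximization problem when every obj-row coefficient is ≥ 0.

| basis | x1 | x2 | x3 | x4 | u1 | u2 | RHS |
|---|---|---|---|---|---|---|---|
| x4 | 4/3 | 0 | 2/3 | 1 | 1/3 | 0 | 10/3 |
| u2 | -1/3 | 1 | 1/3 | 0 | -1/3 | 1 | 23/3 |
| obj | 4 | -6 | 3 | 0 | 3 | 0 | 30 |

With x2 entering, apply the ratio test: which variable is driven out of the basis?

Column x2 entries and ratios — x4: 0 ≤ 0, skip; u2: (23/3)/1 = 23/3.
Smallest ratio is 23/3 in the row of u2, so u2 leaves.

u2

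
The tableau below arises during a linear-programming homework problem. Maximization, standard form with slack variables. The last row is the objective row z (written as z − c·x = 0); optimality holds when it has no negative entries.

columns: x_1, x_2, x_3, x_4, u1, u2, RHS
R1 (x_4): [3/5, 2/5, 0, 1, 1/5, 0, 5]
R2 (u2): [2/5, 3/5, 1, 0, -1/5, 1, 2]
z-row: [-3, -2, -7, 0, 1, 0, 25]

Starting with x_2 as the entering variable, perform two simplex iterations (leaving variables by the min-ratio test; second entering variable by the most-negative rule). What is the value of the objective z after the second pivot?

Ratio test on column x_2 — row 1: 5/(2/5) = 25/2; row 2: 2/(3/5) = 10/3. Minimum is 10/3 at row 2 (u2 leaves); pivot element 3/5.
Pivot on row 2; the z-row RHS becomes 25 − (-2)·(10/3) = 95/3.
Next entering variable (most negative z-row entry -11/3): x_3.
Ratio test on column x_3 — row 1: entry -2/3 ≤ 0; row 2: (10/3)/(5/3) = 2. Minimum is 2 at row 2 (x_2 leaves); pivot element 5/3.
After the second pivot the z-row RHS is 95/3 − (-11/3)·2 = 39.

39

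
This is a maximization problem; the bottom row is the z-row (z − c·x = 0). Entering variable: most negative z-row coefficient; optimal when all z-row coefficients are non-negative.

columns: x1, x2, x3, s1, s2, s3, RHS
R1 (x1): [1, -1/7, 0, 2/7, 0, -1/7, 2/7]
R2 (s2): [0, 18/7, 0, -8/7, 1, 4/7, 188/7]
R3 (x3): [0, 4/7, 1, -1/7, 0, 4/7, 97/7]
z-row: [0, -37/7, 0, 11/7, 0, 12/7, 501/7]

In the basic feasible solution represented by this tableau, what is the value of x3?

x3 is basic (row 3); its value is the RHS of that row, 97/7.

97/7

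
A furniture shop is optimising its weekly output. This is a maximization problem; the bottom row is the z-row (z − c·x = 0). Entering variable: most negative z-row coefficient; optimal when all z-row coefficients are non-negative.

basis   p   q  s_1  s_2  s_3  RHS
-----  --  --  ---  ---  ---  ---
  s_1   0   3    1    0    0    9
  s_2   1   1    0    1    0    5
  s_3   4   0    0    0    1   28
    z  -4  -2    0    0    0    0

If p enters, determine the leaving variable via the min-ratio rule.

Column p entries and ratios — s_1: 0 ≤ 0, skip; s_2: 5/1 = 5; s_3: 28/4 = 7.
Smallest ratio is 5 in the row of s_2, so s_2 leaves.

s_2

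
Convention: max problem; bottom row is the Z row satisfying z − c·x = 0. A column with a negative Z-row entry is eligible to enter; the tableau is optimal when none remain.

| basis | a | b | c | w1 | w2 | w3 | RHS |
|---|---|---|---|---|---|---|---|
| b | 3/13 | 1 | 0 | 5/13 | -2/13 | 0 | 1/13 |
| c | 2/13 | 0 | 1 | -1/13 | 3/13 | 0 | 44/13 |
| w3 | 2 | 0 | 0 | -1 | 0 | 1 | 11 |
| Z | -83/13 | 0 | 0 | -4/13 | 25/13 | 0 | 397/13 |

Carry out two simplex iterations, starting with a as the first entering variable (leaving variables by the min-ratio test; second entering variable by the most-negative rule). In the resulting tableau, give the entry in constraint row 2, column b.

Ratio test on column a — row 1: (1/13)/(3/13) = 1/3; row 2: (44/13)/(2/13) = 22; row 3: 11/2 = 11/2. Minimum is 1/3 at row 1 (b leaves); pivot element 3/13.
Divide row 1 by 3/13; eliminate column a from the other rows.
Second iteration: most negative Z-row entry is -7/3 in column w2, so w2 enters.
Ratio test on column w2 — row 1: entry -2/3 ≤ 0; row 2: (10/3)/(1/3) = 10; row 3: (31/3)/(4/3) = 31/4. Minimum is 31/4 at row 3 (w3 leaves); pivot element 4/3.
Divide row 3 by 4/3; eliminate column w2 from the other rows.
After both pivots, the entry at constraint row 2, column b is 3/2.

3/2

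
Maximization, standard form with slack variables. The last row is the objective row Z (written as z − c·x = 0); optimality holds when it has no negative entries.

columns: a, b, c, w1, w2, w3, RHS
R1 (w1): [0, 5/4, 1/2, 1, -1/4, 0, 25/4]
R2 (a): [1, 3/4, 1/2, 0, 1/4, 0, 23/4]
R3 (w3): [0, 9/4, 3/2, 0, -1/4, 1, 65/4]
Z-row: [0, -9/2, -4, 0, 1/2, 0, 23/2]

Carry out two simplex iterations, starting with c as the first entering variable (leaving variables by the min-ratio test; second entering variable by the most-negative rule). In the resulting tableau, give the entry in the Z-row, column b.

3/2

Ratio test on column c — row 1: (25/4)/(1/2) = 25/2; row 2: (23/4)/(1/2) = 23/2; row 3: (65/4)/(3/2) = 65/6. Minimum is 65/6 at row 3 (w3 leaves); pivot element 3/2.
Divide row 3 by 3/2; eliminate column c from the other rows.
Second iteration: most negative Z-row entry is -1/6 in column w2, so w2 enters.
Ratio test on column w2 — row 1: entry -1/6 ≤ 0; row 2: (1/3)/(1/3) = 1; row 3: entry -1/6 ≤ 0. Minimum is 1 at row 2 (a leaves); pivot element 1/3.
Divide row 2 by 1/3; eliminate column w2 from the other rows.
After both pivots, the entry at the Z-row, column b is 3/2.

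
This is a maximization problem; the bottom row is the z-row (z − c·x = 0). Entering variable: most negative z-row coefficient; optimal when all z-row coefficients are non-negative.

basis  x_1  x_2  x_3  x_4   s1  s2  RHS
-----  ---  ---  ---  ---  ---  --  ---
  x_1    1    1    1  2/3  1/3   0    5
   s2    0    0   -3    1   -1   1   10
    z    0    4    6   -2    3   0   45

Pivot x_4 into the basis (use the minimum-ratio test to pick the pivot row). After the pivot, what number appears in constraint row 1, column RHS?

15/2

Ratio test on column x_4 — row 1: 5/(2/3) = 15/2; row 2: 10/1 = 10. Minimum is 15/2 at row 1 (x_1 leaves); pivot element 2/3.
Divide row 1 by 2/3; eliminate column x_4 from the other rows.
In the new row 1, the RHS entry is the old entry divided by the pivot: 5/(2/3) = 15/2.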